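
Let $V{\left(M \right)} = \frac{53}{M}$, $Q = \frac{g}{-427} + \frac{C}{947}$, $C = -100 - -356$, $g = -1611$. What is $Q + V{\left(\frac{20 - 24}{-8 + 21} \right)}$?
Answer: $- \frac{272070525}{1617476} \approx -168.21$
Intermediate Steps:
$C = 256$ ($C = -100 + 356 = 256$)
$Q = \frac{1634929}{404369}$ ($Q = - \frac{1611}{-427} + \frac{256}{947} = \left(-1611\right) \left(- \frac{1}{427}\right) + 256 \cdot \frac{1}{947} = \frac{1611}{427} + \frac{256}{947} = \frac{1634929}{404369} \approx 4.0432$)
$Q + V{\left(\frac{20 - 24}{-8 + 21} \right)} = \frac{1634929}{404369} + \frac{53}{\left(20 - 24\right) \frac{1}{-8 + 21}} = \frac{1634929}{404369} + \frac{53}{\left(-4\right) \frac{1}{13}} = \frac{1634929}{404369} + \frac{53}{- \frac{4}{13}} = \frac{1634929}{404369} + 53 \left(- \frac{13}{4}\right) = \frac{1634929}{404369} - \frac{689}{4} = - \frac{272070525}{1617476}$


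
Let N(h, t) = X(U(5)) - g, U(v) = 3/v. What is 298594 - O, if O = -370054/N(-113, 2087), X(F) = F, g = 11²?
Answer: 88951659/301 ≈ 2.9552e+5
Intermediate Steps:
g = 121
N(h, t) = -602/5 (N(h, t) = 3/5 - 1*121 = 3*(⅕) - 121 = ⅗ - 121 = -602/5)
O = 925135/301 (O = -370054/(-602/5) = -370054*(-5/602) = 925135/301 ≈ 3073.5)
298594 - O = 298594 - 1*925135/301 = 298594 - 925135/301 = 88951659/301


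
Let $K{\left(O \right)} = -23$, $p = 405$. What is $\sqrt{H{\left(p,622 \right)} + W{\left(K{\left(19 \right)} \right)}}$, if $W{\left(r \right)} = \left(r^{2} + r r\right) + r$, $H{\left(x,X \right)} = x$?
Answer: $12 \sqrt{10} \approx 37.947$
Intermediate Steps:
$W{\left(r \right)} = r + 2 r^{2}$ ($W{\left(r \right)} = \left(r^{2} + r^{2}\right) + r = 2 r^{2} + r = r + 2 r^{2}$)
$\sqrt{H{\left(p,622 \right)} + W{\left(K{\left(19 \right)} \right)}} = \sqrt{405 - 23 \left(1 + 2 \left(-23\right)\right)} = \sqrt{405 - 23 \left(1 - 46\right)} = \sqrt{405 - -1035} = \sqrt{405 + 1035} = \sqrt{1440} = 12 \sqrt{10}$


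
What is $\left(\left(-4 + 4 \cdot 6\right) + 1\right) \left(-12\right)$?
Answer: $-252$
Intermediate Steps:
$\left(\left(-4 + 4 \cdot 6\right) + 1\right) \left(-12\right) = \left(\left(-4 + 24\right) + 1\right) \left(-12\right) = \left(20 + 1\right) \left(-12\right) = 21 \left(-12\right) = -252$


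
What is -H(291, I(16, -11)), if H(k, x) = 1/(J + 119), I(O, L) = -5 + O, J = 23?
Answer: -1/142 ≈ -0.0070423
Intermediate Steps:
H(k, x) = 1/142 (H(k, x) = 1/(23 + 119) = 1/142)
-H(291, I(16, -11)) = -1*1/142 = -1/142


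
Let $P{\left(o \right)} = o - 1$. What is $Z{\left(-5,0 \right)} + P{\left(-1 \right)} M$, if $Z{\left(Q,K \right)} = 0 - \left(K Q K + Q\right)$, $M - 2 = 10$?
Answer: $-19$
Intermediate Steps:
$M = 12$ ($M = 2 + 10 = 12$)
$P{\left(o \right)} = -1 + o$
$Z{\left(Q,K \right)} = - Q - Q K^{2}$ ($Z{\left(Q,K \right)} = 0 - \left(Q K^{2} + Q\right) = 0 - \left(Q + Q K^{2}\right) = - Q - Q K^{2}$)
$Z{\left(-5,0 \right)} + P{\left(-1 \right)} M = \left(-1\right) \left(-5\right) \left(1 + 0^{2}\right) + \left(-1 - 1\right) 12 = \left(-1\right) \left(-5\right) \left(1 + 0\right) - 24 = \left(-1\right) \left(-5\right) 1 - 24 = 5 - 24 = -19$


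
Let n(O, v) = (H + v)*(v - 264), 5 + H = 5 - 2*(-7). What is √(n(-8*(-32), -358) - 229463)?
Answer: I*√15495 ≈ 124.48*I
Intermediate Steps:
H = 14 (H = -5 + (5 - 2*(-7)) = -5 + (5 + 14) = -5 + 19 = 14)
n(O, v) = (-264 + v)*(14 + v) (n(O, v) = (14 + v)*(v - 264) = (14 + v)*(-264 + v) = (-264 + v)*(14 + v))
√(n(-8*(-32), -358) - 229463) = √((-3696 + (-358)² - 250*(-358)) - 229463) = √((-3696 + 128164 + 89500) - 229463) = √(213968 - 229463) = √(-15495) = I*√15495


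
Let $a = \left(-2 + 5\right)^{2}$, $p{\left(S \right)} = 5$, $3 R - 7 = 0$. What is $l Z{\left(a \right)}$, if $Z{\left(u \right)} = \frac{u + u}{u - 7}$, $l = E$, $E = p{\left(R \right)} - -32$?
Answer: $333$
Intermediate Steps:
$R = \frac{7}{3}$ ($R = \frac{7}{3} + \frac{1}{3} \cdot 0 = \frac{7}{3} + 0 = \frac{7}{3} \approx 2.3333$)
$E = 37$ ($E = 5 - -32 = 5 + 32 = 37$)
$a = 9$ ($a = 3^{2} = 9$)
$l = 37$
$Z{\left(u \right)} = \frac{2 u}{-7 + u}$
$l Z{\left(a \right)} = 37 \cdot 2 \cdot 9 \frac{1}{-7 + 9} = 37 \cdot 2 \cdot 9 \cdot \frac{1}{2} = 37 \cdot 9 = 333$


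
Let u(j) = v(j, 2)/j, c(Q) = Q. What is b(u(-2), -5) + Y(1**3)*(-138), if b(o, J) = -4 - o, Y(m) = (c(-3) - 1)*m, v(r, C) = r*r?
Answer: 550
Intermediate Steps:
v(r, C) = r**2
u(j) = j (u(j) = j**2/j = j)
Y(m) = -4*m (Y(m) = (-3 - 1)*m = -4*m)
b(u(-2), -5) + Y(1**3)*(-138) = (-4 - 1*(-2)) - 4*1**3*(-138) = (-4 + 2) - 4*1*(-138) = -2 - 4*(-138) = -2 + 552 = 550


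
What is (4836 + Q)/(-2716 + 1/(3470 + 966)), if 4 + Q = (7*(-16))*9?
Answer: -16963264/12048175 ≈ -1.4080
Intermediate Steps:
Q = -1012 (Q = -4 + (7*(-16))*9 = -4 - 112*9 = -4 - 1008 = -1012)
(4836 + Q)/(-2716 + 1/(3470 + 966)) = (4836 - 1012)/(-2716 + 1/(3470 + 966)) = 3824/(-2716 + 1/4436) = 3824/(-12048175/4436) = 3824*(-4436/12048175) = -16963264/12048175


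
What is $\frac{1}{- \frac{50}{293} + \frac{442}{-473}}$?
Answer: $- \frac{138589}{153156} \approx -0.90489$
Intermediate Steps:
$\frac{1}{- \frac{50}{293} + \frac{442}{-473}} = \frac{1}{\left(-50\right) \frac{1}{293} + 442 \left(- \frac{1}{473}\right)} = \frac{1}{- \frac{50}{293} - \frac{442}{473}} = \frac{1}{- \frac{153156}{138589}} = - \frac{138589}{153156}$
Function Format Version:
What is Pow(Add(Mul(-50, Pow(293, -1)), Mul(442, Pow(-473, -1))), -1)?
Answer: Rational(-138589, 153156) ≈ -0.90489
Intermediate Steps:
Pow(Add(Mul(-50, Pow(293, -1)), Mul(442, Pow(-473, -1))), -1) = Pow(Add(Mul(-50, Rational(1, 293)), Mul(442, Rational(-1, 473))), -1) = Pow(Add(Rational(-50, 293), Rational(-442, 473)), -1) = Pow(Rational(-153156, 138589), -1) = Rational(-138589, 153156)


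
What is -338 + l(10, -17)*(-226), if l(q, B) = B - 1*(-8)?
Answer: 1696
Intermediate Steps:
l(q, B) = 8 + B (l(q, B) = B + 8 = 8 + B)
-338 + l(10, -17)*(-226) = -338 + (8 - 17)*(-226) = -338 - 9*(-226) = -338 + 2034 = 1696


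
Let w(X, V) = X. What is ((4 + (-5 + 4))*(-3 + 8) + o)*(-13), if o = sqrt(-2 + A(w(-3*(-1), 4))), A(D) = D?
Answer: -208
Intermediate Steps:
o = 1 (o = sqrt(-2 - 3*(-1)) = sqrt(-2 + 3) = sqrt(1) = 1)
((4 + (-5 + 4))*(-3 + 8) + o)*(-13) = ((4 + (-5 + 4))*(-3 + 8) + 1)*(-13) = ((4 - 1)*5 + 1)*(-13) = (3*5 + 1)*(-13) = (15 + 1)*(-13) = 16*(-13) = -208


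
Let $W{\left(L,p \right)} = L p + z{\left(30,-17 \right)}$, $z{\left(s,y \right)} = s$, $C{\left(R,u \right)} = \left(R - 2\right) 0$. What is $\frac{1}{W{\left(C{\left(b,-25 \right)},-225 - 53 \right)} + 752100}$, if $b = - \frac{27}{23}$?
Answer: $\frac{1}{752130} \approx 1.3296 \cdot 10^{-6}$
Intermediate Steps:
$b = - \frac{27}{23}$ ($b = \left(-27\right) \frac{1}{23} = - \frac{27}{23} \approx -1.1739$)
$C{\left(R,u \right)} = 0$ ($C{\left(R,u \right)} = \left(-2 + R\right) 0 = 0$)
$W{\left(L,p \right)} = 30 + L p$ ($W{\left(L,p \right)} = L p + 30 = 30 + L p$)
$\frac{1}{W{\left(C{\left(b,-25 \right)},-225 - 53 \right)} + 752100} = \frac{1}{\left(30 + 0 \left(-225 - 53\right)\right) + 752100} = \frac{1}{\left(30 + 0 \left(-278\right)\right) + 752100} = \frac{1}{\left(30 + 0\right) + 752100} = \frac{1}{30 + 752100} = \frac{1}{752130}$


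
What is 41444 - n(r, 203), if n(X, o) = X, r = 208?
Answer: 41236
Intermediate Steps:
41444 - n(r, 203) = 41444 - 1*208 = 41444 - 208 = 41236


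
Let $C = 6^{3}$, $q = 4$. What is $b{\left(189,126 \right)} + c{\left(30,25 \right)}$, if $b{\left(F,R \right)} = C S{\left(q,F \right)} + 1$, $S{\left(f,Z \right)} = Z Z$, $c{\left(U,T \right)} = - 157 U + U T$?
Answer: $7711777$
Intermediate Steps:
$c{\left(U,T \right)} = - 157 U + T U$
$S{\left(f,Z \right)} = Z^{2}$
$C = 216$
$b{\left(F,R \right)} = 1 + 216 F^{2}$ ($b{\left(F,R \right)} = 216 F^{2} + 1 = 1 + 216 F^{2}$)
$b{\left(189,126 \right)} + c{\left(30,25 \right)} = \left(1 + 216 \cdot 189^{2}\right) + 30 \left(-157 + 25\right) = \left(1 + 216 \cdot 35721\right) + 30 \left(-132\right) = \left(1 + 7715736\right) - 3960 = 7715737 - 3960 = 7711777$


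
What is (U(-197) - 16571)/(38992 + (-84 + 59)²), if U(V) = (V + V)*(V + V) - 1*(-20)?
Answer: 138685/39617 ≈ 3.5006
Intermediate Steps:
U(V) = 20 + 4*V² (U(V) = (2*V)*(2*V) + 20 = 4*V² + 20 = 20 + 4*V²)
(U(-197) - 16571)/(38992 + (-84 + 59)²) = ((20 + 4*(-197)²) - 16571)/(38992 + (-84 + 59)²) = ((20 + 4*38809) - 16571)/(38992 + (-25)²) = ((20 + 155236) - 16571)/(38992 + 625) = (155256 - 16571)/39617 = 138685*(1/39617) = 138685/39617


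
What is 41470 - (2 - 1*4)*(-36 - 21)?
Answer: 41356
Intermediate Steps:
41470 - (2 - 1*4)*(-36 - 21) = 41470 - (2 - 4)*(-57) = 41470 - (-2)*(-57) = 41470 - 1*114 = 41470 - 114 = 41356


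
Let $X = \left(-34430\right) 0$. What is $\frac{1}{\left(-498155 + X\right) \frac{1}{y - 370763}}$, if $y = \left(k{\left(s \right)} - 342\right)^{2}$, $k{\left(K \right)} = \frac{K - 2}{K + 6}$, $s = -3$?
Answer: $\frac{2273906}{4483395} \approx 0.50718$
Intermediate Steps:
$k{\left(K \right)} = \frac{-2 + K}{6 + K}$
$y = \frac{1062961}{9}$ ($y = \left(\frac{-2 - 3}{6 - 3} - 342\right)^{2} = \left(\frac{1}{3} \left(-5\right) - 342\right)^{2} = \left(- \frac{5}{3} - 342\right)^{2} = \left(- \frac{1031}{3}\right)^{2} = \frac{1062961}{9} \approx 1.1811 \cdot 10^{5}$)
$X = 0$
$\frac{1}{\left(-498155 + X\right) \frac{1}{y - 370763}} = \frac{1}{\left(-498155 + 0\right) \frac{1}{\frac{1062961}{9} - 370763}} = \frac{1}{\left(-498155\right) \frac{1}{- \frac{2273906}{9}}} = \frac{1}{\left(-498155\right) \left(- \frac{9}{2273906}\right)} = \frac{1}{\frac{4483395}{2273906}} = \frac{2273906}{4483395}$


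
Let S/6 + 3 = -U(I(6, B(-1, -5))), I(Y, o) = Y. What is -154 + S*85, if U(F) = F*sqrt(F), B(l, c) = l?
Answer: -1684 - 3060*sqrt(6) ≈ -9179.4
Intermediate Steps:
U(F) = F**(3/2)
S = -18 - 36*sqrt(6) (S = -18 + 6*(-6**(3/2)) = -18 + 6*(-6*sqrt(6)) = -18 - 36*sqrt(6) ≈ -106.18)
-154 + S*85 = -154 + (-18 - 36*sqrt(6))*85 = -154 + (-1530 - 3060*sqrt(6)) = -1684 - 3060*sqrt(6)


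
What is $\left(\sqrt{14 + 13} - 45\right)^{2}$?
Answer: $2052 - 270 \sqrt{3} \approx 1584.3$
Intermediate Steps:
$\left(\sqrt{14 + 13} - 45\right)^{2} = \left(\sqrt{27} - 45\right)^{2} = \left(3 \sqrt{3} - 45\right)^{2} = \left(-45 + 3 \sqrt{3}\right)^{2}$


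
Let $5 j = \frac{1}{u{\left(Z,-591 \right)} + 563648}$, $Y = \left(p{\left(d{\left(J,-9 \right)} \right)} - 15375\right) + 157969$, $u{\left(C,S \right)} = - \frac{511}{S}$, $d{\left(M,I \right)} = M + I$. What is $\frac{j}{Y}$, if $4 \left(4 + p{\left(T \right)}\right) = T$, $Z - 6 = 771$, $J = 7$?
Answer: $\frac{1182}{474989121823705} \approx 2.4885 \cdot 10^{-12}$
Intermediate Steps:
$Z = 777$ ($Z = 6 + 771 = 777$)
$d{\left(M,I \right)} = I + M$
$p{\left(T \right)} = -4 + \frac{T}{4}$
$Y = \frac{285179}{2}$ ($Y = \left(\left(-4 + \frac{-9 + 7}{4}\right) - 15375\right) + 157969 = \left(\left(-4 + \frac{1}{4} \left(-2\right)\right) - 15375\right) + 157969 = \left(\left(-4 - \frac{1}{2}\right) - 15375\right) + 157969 = \left(- \frac{9}{2} - 15375\right) + 157969 = - \frac{30759}{2} + 157969 = \frac{285179}{2} \approx 1.4259 \cdot 10^{5}$)
$j = \frac{591}{1665582395}$ ($j = \frac{1}{5 \left(- \frac{511}{-591} + 563648\right)} = \frac{1}{5 \left(\left(-511\right) \left(- \frac{1}{591}\right) + 563648\right)} = \frac{1}{5 \left(\frac{511}{591} + 563648\right)} = \frac{1}{5 \cdot \frac{333116479}{591}} = \frac{1}{5} \cdot \frac{591}{333116479} = \frac{591}{1665582395} \approx 3.5483 \cdot 10^{-7}$)
$\frac{j}{Y} = \frac{591}{1665582395 \cdot \frac{285179}{2}} = \frac{591}{1665582395} \cdot \frac{2}{285179} = \frac{1182}{474989121823705}$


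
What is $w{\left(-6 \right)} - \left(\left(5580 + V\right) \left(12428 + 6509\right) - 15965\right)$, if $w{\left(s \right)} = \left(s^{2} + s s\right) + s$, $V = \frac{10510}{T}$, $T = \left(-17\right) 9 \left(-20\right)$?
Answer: $- \frac{32349546061}{306} \approx -1.0572 \cdot 10^{8}$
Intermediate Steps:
$T = 3060$ ($T = \left(-153\right) \left(-20\right) = 3060$)
$V = \frac{1051}{306}$ ($V = \frac{10510}{3060} = 10510 \cdot \frac{1}{3060} = \frac{1051}{306} \approx 3.4346$)
$w{\left(s \right)} = s + 2 s^{2}$ ($w{\left(s \right)} = \left(s^{2} + s^{2}\right) + s = 2 s^{2} + s = s + 2 s^{2}$)
$w{\left(-6 \right)} - \left(\left(5580 + V\right) \left(12428 + 6509\right) - 15965\right) = - 6 \left(1 + 2 \left(-6\right)\right) - \left(\left(5580 + \frac{1051}{306}\right) \left(12428 + 6509\right) - 15965\right) = - 6 \left(1 - 12\right) - \left(\frac{1708531}{306} \cdot 18937 - 15965\right) = \left(-6\right) \left(-11\right) - \left(\frac{32354451547}{306} - 15965\right) = 66 - \frac{32349566257}{306} = - \frac{32349546061}{306}$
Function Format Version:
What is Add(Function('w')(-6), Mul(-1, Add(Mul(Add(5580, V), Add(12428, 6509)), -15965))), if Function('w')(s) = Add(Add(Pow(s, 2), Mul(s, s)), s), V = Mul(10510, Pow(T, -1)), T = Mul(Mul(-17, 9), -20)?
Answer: Rational(-32349546061, 306) ≈ -1.0572e+8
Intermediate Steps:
T = 3060 (T = Mul(-153, -20) = 3060)
V = Rational(1051, 306) (V = Mul(10510, Pow(3060, -1)) = Mul(10510, Rational(1, 3060)) = Rational(1051, 306) ≈ 3.4346)
Function('w')(s) = Add(s, Mul(2, Pow(s, 2))) (Function('w')(s) = Add(Add(Pow(s, 2), Pow(s, 2)), s) = Add(Mul(2, Pow(s, 2)), s) = Add(s, Mul(2, Pow(s, 2))))
Add(Function('w')(-6), Mul(-1, Add(Mul(Add(5580, V), Add(12428, 6509)), -15965))) = Add(Mul(-6, Add(1, Mul(2, -6))), Mul(-1, Add(Mul(Add(5580, Rational(1051, 306)), Add(12428, 6509)), -15965))) = Add(Mul(-6, Add(1, -12)), Mul(-1, Add(Mul(Rational(1708531, 306), 18937), -15965))) = Add(Mul(-6, -11), Mul(-1, Add(Rational(32354451547, 306), -15965))) = Add(66, Mul(-1, Rational(32349566257, 306))) = Add(66, Rational(-32349566257, 306)) = Rational(-32349546061, 306)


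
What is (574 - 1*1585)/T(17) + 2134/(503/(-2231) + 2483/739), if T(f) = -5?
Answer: 11408213723/12919640 ≈ 883.01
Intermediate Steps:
(574 - 1*1585)/T(17) + 2134/(503/(-2231) + 2483/739) = (574 - 1*1585)/(-5) + 2134/(503/(-2231) + 2483/739) = (574 - 1585)*(-1/5) + 2134/(503*(-1/2231) + 2483*(1/739)) = -1011*(-1/5) + 2134/(-503/2231 + 2483/739) = 1011/5 + 2134/(5167856/1648709) = 1011/5 + 2134*(1648709/5167856) = 1011/5 + 1759172503/2583928 = 11408213723/12919640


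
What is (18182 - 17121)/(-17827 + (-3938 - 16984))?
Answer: -1061/38749 ≈ -0.027381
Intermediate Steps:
(18182 - 17121)/(-17827 + (-3938 - 16984)) = 1061/(-17827 - 20922) = 1061/(-38749) = 1061*(-1/38749) = -1061/38749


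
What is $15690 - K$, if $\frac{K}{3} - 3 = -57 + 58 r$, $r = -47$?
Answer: $24030$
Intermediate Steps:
$K = -8340$ ($K = 9 + 3 \left(-57 + 58 \left(-47\right)\right) = 9 + 3 \left(-57 - 2726\right) = 9 + 3 \left(-2783\right) = 9 - 8349 = -8340$)
$15690 - K = 15690 - -8340 = 15690 + 8340 = 24030$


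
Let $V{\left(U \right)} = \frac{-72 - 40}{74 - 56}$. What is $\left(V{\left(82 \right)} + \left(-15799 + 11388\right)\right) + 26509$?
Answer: $\frac{198826}{9} \approx 22092.0$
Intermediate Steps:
$V{\left(U \right)} = - \frac{56}{9}$ ($V{\left(U \right)} = - \frac{112}{18} = \left(-112\right) \frac{1}{18} = - \frac{56}{9}$)
$\left(V{\left(82 \right)} + \left(-15799 + 11388\right)\right) + 26509 = \left(- \frac{56}{9} + \left(-15799 + 11388\right)\right) + 26509 = \left(- \frac{56}{9} - 4411\right) + 26509 = - \frac{39755}{9} + 26509 = \frac{198826}{9}$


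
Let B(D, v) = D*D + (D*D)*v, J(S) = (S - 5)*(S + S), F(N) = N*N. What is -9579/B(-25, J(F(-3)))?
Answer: -9579/45625 ≈ -0.20995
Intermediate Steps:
F(N) = N²
J(S) = 2*S*(-5 + S) (J(S) = (-5 + S)*(2*S) = 2*S*(-5 + S))
B(D, v) = D² + v*D² (B(D, v) = D² + D²*v = D² + v*D²)
-9579/B(-25, J(F(-3))) = -9579*1/(625*(1 + 2*(-3)²*(-5 + (-3)²))) = -9579*1/(625*(1 + 2*9*(-5 + 9))) = -9579*1/(625*(1 + 2*9*4)) = -9579*1/(625*(1 + 72)) = -9579/(625*73) = -9579/45625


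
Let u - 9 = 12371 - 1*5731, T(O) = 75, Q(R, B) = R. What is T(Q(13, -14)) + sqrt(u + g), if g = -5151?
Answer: 75 + sqrt(1498) ≈ 113.70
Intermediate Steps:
u = 6649 (u = 9 + (12371 - 1*5731) = 9 + (12371 - 5731) = 9 + 6640 = 6649)
T(Q(13, -14)) + sqrt(u + g) = 75 + sqrt(6649 - 5151) = 75 + sqrt(1498)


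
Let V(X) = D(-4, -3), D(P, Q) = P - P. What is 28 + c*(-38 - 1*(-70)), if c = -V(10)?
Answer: 28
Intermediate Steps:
D(P, Q) = 0
V(X) = 0
c = 0 (c = -1*0 = 0)
28 + c*(-38 - 1*(-70)) = 28 + 0*(-38 - 1*(-70)) = 28 + 0*(-38 + 70) = 28 + 0*32 = 28 + 0 = 28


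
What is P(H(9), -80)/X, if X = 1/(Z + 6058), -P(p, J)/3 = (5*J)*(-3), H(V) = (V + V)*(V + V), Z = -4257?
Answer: -6483600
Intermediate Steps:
H(V) = 4*V**2 (H(V) = (2*V)*(2*V) = 4*V**2)
P(p, J) = 45*J (P(p, J) = -3*5*J*(-3) = -(-45)*J = 45*J)
X = 1/1801 (X = 1/(-4257 + 6058) = 1/1801 ≈ 0.00055525)
P(H(9), -80)/X = (45*(-80))/(1/1801) = -3600*1801 = -6483600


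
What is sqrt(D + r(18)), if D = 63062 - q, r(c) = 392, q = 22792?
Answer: 9*sqrt(502) ≈ 201.65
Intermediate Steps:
D = 40270 (D = 63062 - 1*22792 = 63062 - 22792 = 40270)
sqrt(D + r(18)) = sqrt(40270 + 392) = sqrt(40662) = 9*sqrt(502)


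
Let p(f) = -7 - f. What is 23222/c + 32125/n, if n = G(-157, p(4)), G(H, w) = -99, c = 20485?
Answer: -38575391/119295 ≈ -323.36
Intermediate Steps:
n = -99
23222/c + 32125/n = 23222/20485 + 32125/(-99) = 23222*(1/20485) + 32125*(-1/99) = 1366/1205 - 32125/99 = -38575391/119295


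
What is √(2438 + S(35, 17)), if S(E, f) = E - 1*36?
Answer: √2437 ≈ 49.366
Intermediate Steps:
S(E, f) = -36 + E (S(E, f) = E - 36 = -36 + E)
√(2438 + S(35, 17)) = √(2438 + (-36 + 35)) = √(2438 - 1) = √2437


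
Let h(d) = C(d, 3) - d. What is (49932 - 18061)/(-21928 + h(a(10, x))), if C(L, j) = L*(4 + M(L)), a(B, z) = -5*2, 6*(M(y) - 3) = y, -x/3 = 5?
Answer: -95613/65914 ≈ -1.4506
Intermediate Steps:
x = -15 (x = -3*5 = -15)
M(y) = 3 + y/6
a(B, z) = -10
C(L, j) = L*(7 + L/6) (C(L, j) = L*(4 + (3 + L/6)) = L*(7 + L/6))
h(d) = -d + d*(42 + d)/6 (h(d) = d*(42 + d)/6 - d = -d + d*(42 + d)/6)
(49932 - 18061)/(-21928 + h(a(10, x))) = (49932 - 18061)/(-21928 + (⅙)*(-10)*(36 - 10)) = 31871/(-21928 + (⅙)*(-10)*26) = 31871/(-21928 - 130/3) = 31871/(-65914/3) = 31871*(-3/65914) = -95613/65914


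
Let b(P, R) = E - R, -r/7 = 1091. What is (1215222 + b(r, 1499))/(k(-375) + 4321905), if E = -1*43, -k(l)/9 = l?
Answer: 5057/18022 ≈ 0.28060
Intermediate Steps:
k(l) = -9*l
E = -43
r = -7637 (r = -7*1091 = -7637)
b(P, R) = -43 - R
(1215222 + b(r, 1499))/(k(-375) + 4321905) = (1215222 + (-43 - 1*1499))/(-9*(-375) + 4321905) = (1215222 + (-43 - 1499))/(3375 + 4321905) = (1215222 - 1542)/4325280 = 1213680*(1/4325280) = 5057/18022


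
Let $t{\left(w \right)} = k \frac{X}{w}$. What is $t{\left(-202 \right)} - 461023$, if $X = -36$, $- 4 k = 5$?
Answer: $- \frac{93126691}{202} \approx -4.6102 \cdot 10^{5}$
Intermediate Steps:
$k = - \frac{5}{4}$ ($k = \left(- \frac{1}{4}\right) 5 = - \frac{5}{4} \approx -1.25$)
$t{\left(w \right)} = \frac{45}{w}$ ($t{\left(w \right)} = - \frac{5 \left(- \frac{36}{w}\right)}{4} = \frac{45}{w}$)
$t{\left(-202 \right)} - 461023 = \frac{45}{-202} - 461023 = 45 \left(- \frac{1}{202}\right) - 461023 = - \frac{45}{202} - 461023 = - \frac{93126691}{202}$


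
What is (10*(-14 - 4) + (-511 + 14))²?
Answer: 458329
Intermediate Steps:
(10*(-14 - 4) + (-511 + 14))² = (10*(-18) - 497)² = (-180 - 497)² = (-677)² = 458329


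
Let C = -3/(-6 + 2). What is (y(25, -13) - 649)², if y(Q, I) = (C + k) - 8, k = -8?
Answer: 7059649/16 ≈ 4.4123e+5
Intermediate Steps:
C = ¾ (C = -3/(-4) = -3*(-¼) = ¾ ≈ 0.75000)
y(Q, I) = -61/4 (y(Q, I) = (¾ - 8) - 8 = -29/4 - 8 = -61/4)
(y(25, -13) - 649)² = (-61/4 - 649)² = (-2657/4)² = 7059649/16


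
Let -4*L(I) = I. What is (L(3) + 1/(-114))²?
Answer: 29929/51984 ≈ 0.57574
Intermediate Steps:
L(I) = -I/4
(L(3) + 1/(-114))² = (-¼*3 + 1/(-114))² = (-¾ - 1/114)² = (-173/228)² = 29929/51984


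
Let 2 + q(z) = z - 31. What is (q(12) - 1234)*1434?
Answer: -1799670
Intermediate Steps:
q(z) = -33 + z (q(z) = -2 + (z - 31) = -2 + (-31 + z) = -33 + z)
(q(12) - 1234)*1434 = ((-33 + 12) - 1234)*1434 = (-21 - 1234)*1434 = -1255*1434 = -1799670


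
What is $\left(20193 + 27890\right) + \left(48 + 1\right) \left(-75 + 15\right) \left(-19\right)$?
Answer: $103943$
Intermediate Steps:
$\left(20193 + 27890\right) + \left(48 + 1\right) \left(-75 + 15\right) \left(-19\right) = 48083 + 49 \left(-60\right) \left(-19\right) = 48083 - -55860 = 48083 + 55860 = 103943$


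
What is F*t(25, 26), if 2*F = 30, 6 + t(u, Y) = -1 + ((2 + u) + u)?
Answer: 675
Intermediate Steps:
t(u, Y) = -5 + 2*u (t(u, Y) = -6 + (-1 + ((2 + u) + u)) = -6 + (-1 + (2 + 2*u)) = -6 + (1 + 2*u) = -5 + 2*u)
F = 15 (F = (1/2)*30 = 15)
F*t(25, 26) = 15*(-5 + 2*25) = 15*(-5 + 50) = 15*45 = 675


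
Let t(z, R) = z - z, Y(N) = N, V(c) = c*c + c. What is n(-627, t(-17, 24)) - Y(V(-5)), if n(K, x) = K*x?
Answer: -20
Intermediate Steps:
V(c) = c + c² (V(c) = c² + c = c + c²)
t(z, R) = 0
n(-627, t(-17, 24)) - Y(V(-5)) = -627*0 - (-5)*(1 - 5) = 0 - (-5)*(-4) = 0 - 1*20 = 0 - 20 = -20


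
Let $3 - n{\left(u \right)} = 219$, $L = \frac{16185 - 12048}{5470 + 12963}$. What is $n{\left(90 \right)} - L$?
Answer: $- \frac{3985665}{18433} \approx -216.22$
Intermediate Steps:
$L = \frac{4137}{18433} \approx 0.22443$
$n{\left(u \right)} = -216$ ($n{\left(u \right)} = 3 - 219 = -216$)
$n{\left(90 \right)} - L = -216 - \frac{4137}{18433} = - \frac{3985665}{18433}$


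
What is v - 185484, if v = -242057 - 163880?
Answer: -591421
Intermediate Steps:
v = -405937
v - 185484 = -405937 - 185484 = -591421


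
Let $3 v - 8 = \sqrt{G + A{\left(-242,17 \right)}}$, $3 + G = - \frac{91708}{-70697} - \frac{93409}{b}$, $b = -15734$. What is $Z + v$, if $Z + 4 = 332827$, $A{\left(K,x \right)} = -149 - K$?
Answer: $\frac{998477}{3} + \frac{\sqrt{120309031583475901870}}{3337039794} \approx 3.3283 \cdot 10^{5}$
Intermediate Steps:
$Z = 332823$ ($Z = -4 + 332827 = 332823$)
$G = \frac{4709629951}{1112346598}$ ($G = -3 - \left(- \frac{93409}{15734} - \frac{91708}{70697}\right) = -3 - - \frac{8046669745}{1112346598} = -3 + \left(\frac{91708}{70697} + \frac{93409}{15734}\right) = -3 + \frac{8046669745}{1112346598} = \frac{4709629951}{1112346598} \approx 4.234$)
$v = \frac{8}{3} + \frac{\sqrt{120309031583475901870}}{3337039794}$ ($v = \frac{8}{3} + \frac{\sqrt{\frac{4709629951}{1112346598} - -93}}{3} = \frac{8}{3} + \frac{\sqrt{\frac{4709629951}{1112346598} + \left(-149 + 242\right)}}{3} = \frac{8}{3} + \frac{\sqrt{\frac{4709629951}{1112346598} + 93}}{3} = \frac{8}{3} + \frac{\sqrt{\frac{108157863565}{1112346598}}}{3} = \frac{8}{3} + \frac{\frac{1}{1112346598} \sqrt{120309031583475901870}}{3} = \frac{8}{3} + \frac{\sqrt{120309031583475901870}}{3337039794} \approx 5.9536$)
$Z + v = 332823 + \left(\frac{8}{3} + \frac{\sqrt{120309031583475901870}}{3337039794}\right) = \frac{998477}{3} + \frac{\sqrt{120309031583475901870}}{3337039794}$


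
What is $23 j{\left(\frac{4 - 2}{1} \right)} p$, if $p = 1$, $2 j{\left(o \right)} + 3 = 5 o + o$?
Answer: $\frac{207}{2} \approx 103.5$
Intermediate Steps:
$j{\left(o \right)} = - \frac{3}{2} + 3 o$ ($j{\left(o \right)} = - \frac{3}{2} + \frac{5 o + o}{2} = - \frac{3}{2} + \frac{6 o}{2} = - \frac{3}{2} + 3 o$)
$23 j{\left(\frac{4 - 2}{1} \right)} p = 23 \left(- \frac{3}{2} + 3 \frac{4 - 2}{1}\right) 1 = 23 \left(- \frac{3}{2} + 3 \cdot 1 \cdot 2\right) 1 = 23 \left(- \frac{3}{2} + 3 \cdot 2\right) 1 = 23 \left(- \frac{3}{2} + 6\right) 1 = 23 \cdot \frac{9}{2} \cdot 1 = \frac{207}{2} \cdot 1 = \frac{207}{2}$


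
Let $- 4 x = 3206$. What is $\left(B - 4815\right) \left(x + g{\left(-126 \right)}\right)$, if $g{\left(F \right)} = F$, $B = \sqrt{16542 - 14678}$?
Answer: $\frac{8931825}{2} - 1855 \sqrt{466} \approx 4.4259 \cdot 10^{6}$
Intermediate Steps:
$B = 2 \sqrt{466}$ ($B = \sqrt{1864} = 2 \sqrt{466} \approx 43.174$)
$x = - \frac{1603}{2}$ ($x = \left(- \frac{1}{4}\right) 3206 = - \frac{1603}{2} \approx -801.5$)
$\left(B - 4815\right) \left(x + g{\left(-126 \right)}\right) = \left(2 \sqrt{466} - 4815\right) \left(- \frac{1603}{2} - 126\right) = \left(-4815 + 2 \sqrt{466}\right) \left(- \frac{1855}{2}\right) = \frac{8931825}{2} - 1855 \sqrt{466}$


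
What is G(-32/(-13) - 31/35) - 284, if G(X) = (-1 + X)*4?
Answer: -128172/455 ≈ -281.70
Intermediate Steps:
G(X) = -4 + 4*X
G(-32/(-13) - 31/35) - 284 = (-4 + 4*(-32/(-13) - 31/35)) - 284 = (-4 + 4*(-32*(-1/13) - 31*1/35)) - 284 = (-4 + 4*(32/13 - 31/35)) - 284 = (-4 + 4*(717/455)) - 284 = (-4 + 2868/455) - 284 = 1048/455 - 284 = -128172/455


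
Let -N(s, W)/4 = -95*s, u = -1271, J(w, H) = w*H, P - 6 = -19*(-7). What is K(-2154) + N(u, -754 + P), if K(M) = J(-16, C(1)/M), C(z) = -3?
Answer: -173389828/359 ≈ -4.8298e+5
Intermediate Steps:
P = 139 (P = 6 - 19*(-7) = 6 + 133 = 139)
J(w, H) = H*w
N(s, W) = 380*s (N(s, W) = -(-380)*s = 380*s)
K(M) = 48/M (K(M) = -3/M*(-16) = 48/M)
K(-2154) + N(u, -754 + P) = 48/(-2154) + 380*(-1271) = 48*(-1/2154) - 482980 = -8/359 - 482980 = -173389828/359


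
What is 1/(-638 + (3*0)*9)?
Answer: -1/638 ≈ -0.0015674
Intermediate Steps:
1/(-638 + (3*0)*9) = 1/(-638 + 0*9) = 1/(-638 + 0) = 1/(-638) = -1/638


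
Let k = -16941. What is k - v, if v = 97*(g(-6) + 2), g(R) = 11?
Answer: -18202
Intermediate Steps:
v = 1261 (v = 97*(11 + 2) = 97*13 = 1261)
k - v = -16941 - 1*1261 = -16941 - 1261 = -18202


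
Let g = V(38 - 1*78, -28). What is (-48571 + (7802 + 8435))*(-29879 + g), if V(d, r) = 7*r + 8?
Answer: 972186378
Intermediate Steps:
V(d, r) = 8 + 7*r
g = -188 (g = 8 + 7*(-28) = 8 - 196 = -188)
(-48571 + (7802 + 8435))*(-29879 + g) = (-48571 + (7802 + 8435))*(-29879 - 188) = (-48571 + 16237)*(-30067) = -32334*(-30067) = 972186378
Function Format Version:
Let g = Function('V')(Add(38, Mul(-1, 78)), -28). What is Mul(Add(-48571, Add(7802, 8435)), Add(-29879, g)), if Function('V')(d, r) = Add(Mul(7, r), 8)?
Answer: 972186378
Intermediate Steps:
Function('V')(d, r) = Add(8, Mul(7, r))
g = -188 (g = Add(8, Mul(7, -28)) = Add(8, -196) = -188)
Mul(Add(-48571, Add(7802, 8435)), Add(-29879, g)) = Mul(Add(-48571, Add(7802, 8435)), Add(-29879, -188)) = Mul(Add(-48571, 16237), -30067) = Mul(-32334, -30067) = 972186378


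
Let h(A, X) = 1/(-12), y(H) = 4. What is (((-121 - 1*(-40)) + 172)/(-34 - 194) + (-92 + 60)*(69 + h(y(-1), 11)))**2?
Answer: 252915450649/51984 ≈ 4.8653e+6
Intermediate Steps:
h(A, X) = -1/12
(((-121 - 1*(-40)) + 172)/(-34 - 194) + (-92 + 60)*(69 + h(y(-1), 11)))**2 = (((-121 - 1*(-40)) + 172)/(-34 - 194) + (-92 + 60)*(69 - 1/12))**2 = (((-121 + 40) + 172)/(-228) - 32*827/12)**2 = ((-81 + 172)*(-1/228) - 6616/3)**2 = (91*(-1/228) - 6616/3)**2 = (-91/228 - 6616/3)**2 = (-502907/228)**2 = 252915450649/51984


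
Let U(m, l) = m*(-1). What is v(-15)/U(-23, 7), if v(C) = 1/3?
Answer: 1/69 ≈ 0.014493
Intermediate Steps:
U(m, l) = -m
v(C) = 1/3
v(-15)/U(-23, 7) = 1/(3*((-1*(-23)))) = (1/3)/23 = (1/3)*(1/23) = 1/69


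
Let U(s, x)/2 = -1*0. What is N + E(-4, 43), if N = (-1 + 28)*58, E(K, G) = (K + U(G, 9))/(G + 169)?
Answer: 82997/53 ≈ 1566.0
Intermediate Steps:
U(s, x) = 0 (U(s, x) = 2*(-1*0) = 2*0 = 0)
E(K, G) = K/(169 + G) (E(K, G) = (K + 0)/(G + 169) = K/(169 + G))
N = 1566 (N = 27*58 = 1566)
N + E(-4, 43) = 1566 - 4/(169 + 43) = 1566 - 4/212 = 1566 - 4*1/212 = 1566 - 1/53 = 82997/53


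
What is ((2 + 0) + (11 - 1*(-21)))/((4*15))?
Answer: 17/30 ≈ 0.56667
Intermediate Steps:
((2 + 0) + (11 - 1*(-21)))/((4*15)) = (2 + (11 + 21))/60 = (2 + 32)/60 = (1/60)*34 = 17/30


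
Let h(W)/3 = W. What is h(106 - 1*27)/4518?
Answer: 79/1506 ≈ 0.052457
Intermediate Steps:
h(W) = 3*W
h(106 - 1*27)/4518 = (3*(106 - 1*27))/4518 = (3*(106 - 27))*(1/4518) = (3*79)*(1/4518) = 237*(1/4518) = 79/1506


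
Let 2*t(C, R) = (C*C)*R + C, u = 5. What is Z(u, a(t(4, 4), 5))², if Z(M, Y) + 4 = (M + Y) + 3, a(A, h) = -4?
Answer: 0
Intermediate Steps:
t(C, R) = C/2 + R*C²/2 (t(C, R) = ((C*C)*R + C)/2 = (C²*R + C)/2 = (R*C² + C)/2 = (C + R*C²)/2 = C/2 + R*C²/2)
Z(M, Y) = -1 + M + Y (Z(M, Y) = -4 + ((M + Y) + 3) = -4 + (3 + M + Y) = -1 + M + Y)
Z(u, a(t(4, 4), 5))² = (-1 + 5 - 4)² = 0² = 0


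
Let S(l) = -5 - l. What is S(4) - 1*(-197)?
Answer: 188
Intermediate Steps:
S(4) - 1*(-197) = (-5 - 1*4) - 1*(-197) = (-5 - 4) + 197 = -9 + 197 = 188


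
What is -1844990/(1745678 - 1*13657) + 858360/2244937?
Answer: -2655188770070/3888278027677 ≈ -0.68287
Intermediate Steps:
-1844990/(1745678 - 1*13657) + 858360/2244937 = -1844990/(1745678 - 13657) + 858360*(1/2244937) = -1844990/1732021 + 858360/2244937 = -2655188770070/3888278027677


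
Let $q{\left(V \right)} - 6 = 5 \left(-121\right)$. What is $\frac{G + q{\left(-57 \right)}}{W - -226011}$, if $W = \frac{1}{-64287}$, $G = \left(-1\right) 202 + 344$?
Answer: $- \frac{29379159}{14529569156} \approx -0.002022$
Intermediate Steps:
$G = 142$ ($G = -202 + 344 = 142$)
$W = - \frac{1}{64287} \approx -1.5555 \cdot 10^{-5}$
$q{\left(V \right)} = -599$ ($q{\left(V \right)} = 6 + 5 \left(-121\right) = 6 - 605 = -599$)
$\frac{G + q{\left(-57 \right)}}{W - -226011} = \frac{142 - 599}{- \frac{1}{64287} - -226011} = - \frac{457}{- \frac{1}{64287} + 226011} = - \frac{457}{\frac{14529569156}{64287}} = \left(-457\right) \frac{64287}{14529569156} = - \frac{29379159}{14529569156}$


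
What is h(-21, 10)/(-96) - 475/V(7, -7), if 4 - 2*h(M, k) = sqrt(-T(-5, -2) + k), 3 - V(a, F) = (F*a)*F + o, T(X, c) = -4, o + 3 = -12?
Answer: 899/624 + sqrt(14)/192 ≈ 1.4602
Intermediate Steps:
o = -15 (o = -3 - 12 = -15)
V(a, F) = 18 - a*F**2 (V(a, F) = 3 - ((F*a)*F - 15) = 3 - (a*F**2 - 15) = 3 - (-15 + a*F**2) = 3 + (15 - a*F**2) = 18 - a*F**2)
h(M, k) = 2 - sqrt(4 + k)/2 (h(M, k) = 2 - sqrt(-1*(-4) + k)/2 = 2 - sqrt(4 + k)/2)
h(-21, 10)/(-96) - 475/V(7, -7) = (2 - sqrt(4 + 10)/2)/(-96) - 475/(18 - 1*7*(-7)**2) = (2 - sqrt(14)/2)*(-1/96) - 475/(18 - 1*7*49) = (-1/48 + sqrt(14)/192) - 475/(18 - 343) = (-1/48 + sqrt(14)/192) - 475/(-325) = (-1/48 + sqrt(14)/192) - 475*(-1/325) = (-1/48 + sqrt(14)/192) + 19/13 = 899/624 + sqrt(14)/192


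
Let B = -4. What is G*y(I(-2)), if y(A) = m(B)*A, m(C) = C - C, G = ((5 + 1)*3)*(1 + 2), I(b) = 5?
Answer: 0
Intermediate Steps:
G = 54 (G = (6*3)*3 = 18*3 = 54)
m(C) = 0
y(A) = 0 (y(A) = 0*A = 0)
G*y(I(-2)) = 54*0 = 0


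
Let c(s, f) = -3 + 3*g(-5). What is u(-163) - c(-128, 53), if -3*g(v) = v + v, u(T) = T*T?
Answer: 26562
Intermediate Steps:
u(T) = T²
g(v) = -2*v/3 (g(v) = -(v + v)/3 = -2*v/3)
c(s, f) = 7 (c(s, f) = -3 + 3*(-⅔*(-5)) = -3 + 3*(10/3) = -3 + 10 = 7)
u(-163) - c(-128, 53) = (-163)² - 1*7 = 26569 - 7 = 26562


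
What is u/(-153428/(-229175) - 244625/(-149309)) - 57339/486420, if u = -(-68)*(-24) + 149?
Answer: -8229324893115800351/12804214547761780 ≈ -642.70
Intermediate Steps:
u = -1483 (u = -17*96 + 149 = -1632 + 149 = -1483)
u/(-153428/(-229175) - 244625/(-149309)) - 57339/486420 = -1483/(-153428/(-229175) - 244625/(-149309)) - 57339/486420 = -1483/(-153428*(-1/229175) - 244625*(-1/149309)) - 57339*1/486420 = -1483/(153428/229175 + 244625/149309) - 19113/162140 = -1483/78970115627/34217890075 - 19113/162140 = -1483*34217890075/78970115627 - 19113/162140 = -50745130981225/78970115627 - 19113/162140 = -8229324893115800351/12804214547761780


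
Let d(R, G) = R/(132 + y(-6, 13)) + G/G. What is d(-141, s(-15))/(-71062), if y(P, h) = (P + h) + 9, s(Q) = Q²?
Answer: -7/10517176 ≈ -6.6558e-7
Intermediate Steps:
y(P, h) = 9 + P + h
d(R, G) = 1 + R/148 (d(R, G) = R/(132 + (9 - 6 + 13)) + G/G = R/(132 + 16) + 1 = R/148 + 1 = 1 + R/148)
d(-141, s(-15))/(-71062) = (1 + (1/148)*(-141))/(-71062) = (1 - 141/148)*(-1/71062) = (7/148)*(-1/71062) = -7/10517176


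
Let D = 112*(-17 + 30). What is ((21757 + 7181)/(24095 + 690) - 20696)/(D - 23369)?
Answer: 512921422/543113705 ≈ 0.94441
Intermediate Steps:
D = 1456 (D = 112*13 = 1456)
((21757 + 7181)/(24095 + 690) - 20696)/(D - 23369) = ((21757 + 7181)/(24095 + 690) - 20696)/(1456 - 23369) = (28938/24785 - 20696)/(-21913) = (28938*(1/24785) - 20696)*(-1/21913) = (28938/24785 - 20696)*(-1/21913) = -512921422/24785*(-1/21913) = 512921422/543113705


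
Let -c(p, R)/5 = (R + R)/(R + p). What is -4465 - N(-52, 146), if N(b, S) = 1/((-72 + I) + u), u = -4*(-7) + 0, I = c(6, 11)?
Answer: -3830953/858 ≈ -4465.0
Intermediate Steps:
c(p, R) = -10*R/(R + p) (c(p, R) = -5*(R + R)/(R + p) = -5*2*R/(R + p) = -10*R/(R + p))
I = -110/17 (I = -10*11/(11 + 6) = -10*11/17 = -10*11*1/17 = -110/17 ≈ -6.4706)
u = 28 (u = 28 + 0 = 28)
N(b, S) = -17/858 (N(b, S) = 1/((-72 - 110/17) + 28) = 1/(-1334/17 + 28) = 1/(-858/17) = -17/858)
-4465 - N(-52, 146) = -4465 - 1*(-17/858) = -4465 + 17/858 = -3830953/858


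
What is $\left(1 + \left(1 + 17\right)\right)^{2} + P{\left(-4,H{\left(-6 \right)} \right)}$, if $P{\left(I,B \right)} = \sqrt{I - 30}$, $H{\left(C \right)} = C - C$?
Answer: $361 + i \sqrt{34} \approx 361.0 + 5.831 i$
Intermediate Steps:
$H{\left(C \right)} = 0$
$P{\left(I,B \right)} = \sqrt{-30 + I}$
$\left(1 + \left(1 + 17\right)\right)^{2} + P{\left(-4,H{\left(-6 \right)} \right)} = \left(1 + \left(1 + 17\right)\right)^{2} + \sqrt{-30 - 4} = \left(1 + 18\right)^{2} + \sqrt{-34} = 19^{2} + i \sqrt{34} = 361 + i \sqrt{34}$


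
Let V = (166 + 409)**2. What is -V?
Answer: -330625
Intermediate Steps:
V = 330625 (V = 575**2 = 330625)
-V = -1*330625 = -330625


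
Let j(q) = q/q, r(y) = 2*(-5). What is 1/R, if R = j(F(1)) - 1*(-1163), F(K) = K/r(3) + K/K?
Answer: 1/1164 ≈ 0.00085911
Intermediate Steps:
r(y) = -10
F(K) = 1 - K/10 (F(K) = K/(-10) + K/K = K*(-1/10) + 1 = -K/10 + 1 = 1 - K/10)
j(q) = 1
R = 1164 (R = 1 - 1*(-1163) = 1 + 1163 = 1164)
1/R = 1/1164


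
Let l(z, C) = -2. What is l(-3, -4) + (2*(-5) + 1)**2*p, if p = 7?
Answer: 565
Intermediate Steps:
l(-3, -4) + (2*(-5) + 1)**2*p = -2 + (2*(-5) + 1)**2*7 = -2 + (-10 + 1)**2*7 = -2 + (-9)**2*7 = -2 + 81*7 = -2 + 567 = 565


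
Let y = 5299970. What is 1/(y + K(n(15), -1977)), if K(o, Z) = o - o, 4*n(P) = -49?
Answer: 1/5299970 ≈ 1.8868e-7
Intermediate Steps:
n(P) = -49/4 (n(P) = (1/4)*(-49) = -49/4)
K(o, Z) = 0
1/(y + K(n(15), -1977)) = 1/(5299970 + 0) = 1/5299970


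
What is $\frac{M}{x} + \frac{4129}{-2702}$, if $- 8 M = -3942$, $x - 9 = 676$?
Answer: $- \frac{2993909}{3701740} \approx -0.80878$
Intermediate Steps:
$x = 685$ ($x = 9 + 676 = 685$)
$M = \frac{1971}{4}$ ($M = \left(- \frac{1}{8}\right) \left(-3942\right) = \frac{1971}{4} \approx 492.75$)
$\frac{M}{x} + \frac{4129}{-2702} = \frac{1971}{4 \cdot 685} + \frac{4129}{-2702} = \frac{1971}{4} \cdot \frac{1}{685} + 4129 \left(- \frac{1}{2702}\right) = \frac{1971}{2740} - \frac{4129}{2702} = - \frac{2993909}{3701740}$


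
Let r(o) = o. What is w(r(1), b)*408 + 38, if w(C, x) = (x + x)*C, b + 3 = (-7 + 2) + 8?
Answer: 38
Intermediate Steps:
b = 0 (b = -3 + ((-7 + 2) + 8) = -3 + (-5 + 8) = -3 + 3 = 0)
w(C, x) = 2*C*x (w(C, x) = (2*x)*C = 2*C*x)
w(r(1), b)*408 + 38 = (2*1*0)*408 + 38 = 0*408 + 38 = 0 + 38 = 38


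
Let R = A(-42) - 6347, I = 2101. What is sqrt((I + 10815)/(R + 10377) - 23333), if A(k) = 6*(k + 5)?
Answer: I*sqrt(5285929306)/476 ≈ 152.74*I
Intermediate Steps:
A(k) = 30 + 6*k (A(k) = 6*(5 + k) = 30 + 6*k)
R = -6569 (R = (30 + 6*(-42)) - 6347 = (30 - 252) - 6347 = -222 - 6347 = -6569)
sqrt((I + 10815)/(R + 10377) - 23333) = sqrt((2101 + 10815)/(-6569 + 10377) - 23333) = sqrt(12916/3808 - 23333) = sqrt(12916*(1/3808) - 23333) = sqrt(3229/952 - 23333) = sqrt(-22209787/952) = I*sqrt(5285929306)/476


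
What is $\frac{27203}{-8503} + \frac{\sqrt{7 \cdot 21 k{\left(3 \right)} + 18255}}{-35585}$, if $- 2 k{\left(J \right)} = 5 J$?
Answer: $- \frac{2473}{773} - \frac{\sqrt{68610}}{71170} \approx -3.2029$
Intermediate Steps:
$k{\left(J \right)} = - \frac{5 J}{2}$
$\frac{27203}{-8503} + \frac{\sqrt{7 \cdot 21 k{\left(3 \right)} + 18255}}{-35585} = \frac{27203}{-8503} + \frac{\sqrt{7 \cdot 21 \left(\left(- \frac{5}{2}\right) 3\right) + 18255}}{-35585} = 27203 \left(- \frac{1}{8503}\right) + \sqrt{147 \left(- \frac{15}{2}\right) + 18255} \left(- \frac{1}{35585}\right) = - \frac{2473}{773} + \sqrt{- \frac{2205}{2} + 18255} \left(- \frac{1}{35585}\right) = - \frac{2473}{773} + \sqrt{\frac{34305}{2}} \left(- \frac{1}{35585}\right) = - \frac{2473}{773} + \frac{\sqrt{68610}}{2} \left(- \frac{1}{35585}\right) = - \frac{2473}{773} - \frac{\sqrt{68610}}{71170}$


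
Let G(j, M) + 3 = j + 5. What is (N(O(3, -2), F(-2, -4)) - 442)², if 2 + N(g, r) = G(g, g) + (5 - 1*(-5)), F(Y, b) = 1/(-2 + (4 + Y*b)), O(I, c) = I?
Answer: 184041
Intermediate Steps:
G(j, M) = 2 + j (G(j, M) = -3 + (j + 5) = -3 + (5 + j) = 2 + j)
F(Y, b) = 1/(2 + Y*b)
N(g, r) = 10 + g (N(g, r) = -2 + ((2 + g) + (5 - 1*(-5))) = -2 + ((2 + g) + (5 + 5)) = -2 + ((2 + g) + 10) = -2 + (12 + g) = 10 + g)
(N(O(3, -2), F(-2, -4)) - 442)² = ((10 + 3) - 442)² = (13 - 442)² = (-429)² = 184041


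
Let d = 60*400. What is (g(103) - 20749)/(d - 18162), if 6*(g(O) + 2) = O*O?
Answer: -16271/5004 ≈ -3.2516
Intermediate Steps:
g(O) = -2 + O²/6 (g(O) = -2 + (O*O)/6 = -2 + O²/6)
d = 24000
(g(103) - 20749)/(d - 18162) = ((-2 + (⅙)*103²) - 20749)/(24000 - 18162) = ((-2 + (⅙)*10609) - 20749)/5838 = ((-2 + 10609/6) - 20749)*(1/5838) = (10597/6 - 20749)*(1/5838) = -113897/6*1/5838 = -16271/5004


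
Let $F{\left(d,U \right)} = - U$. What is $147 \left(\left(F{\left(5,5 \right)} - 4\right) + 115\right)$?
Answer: $15582$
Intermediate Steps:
$147 \left(\left(F{\left(5,5 \right)} - 4\right) + 115\right) = 147 \left(\left(\left(-1\right) 5 - 4\right) + 115\right) = 147 \left(\left(-5 - 4\right) + 115\right) = 147 \left(-9 + 115\right) = 147 \cdot 106 = 15582$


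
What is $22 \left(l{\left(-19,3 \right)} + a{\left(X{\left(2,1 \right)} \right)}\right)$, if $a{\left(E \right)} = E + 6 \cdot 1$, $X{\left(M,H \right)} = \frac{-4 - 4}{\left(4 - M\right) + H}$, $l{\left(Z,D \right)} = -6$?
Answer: $- \frac{176}{3} \approx -58.667$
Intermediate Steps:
$X{\left(M,H \right)} = - \frac{8}{4 + H - M}$
$a{\left(E \right)} = 6 + E$ ($a{\left(E \right)} = E + 6 = 6 + E$)
$22 \left(l{\left(-19,3 \right)} + a{\left(X{\left(2,1 \right)} \right)}\right) = 22 \left(-6 + \left(6 - \frac{8}{4 + 1 - 2}\right)\right) = 22 \left(-6 + \left(6 - \frac{8}{3}\right)\right) = 22 \left(-6 + \frac{10}{3}\right) = 22 \left(- \frac{8}{3}\right) = - \frac{176}{3}$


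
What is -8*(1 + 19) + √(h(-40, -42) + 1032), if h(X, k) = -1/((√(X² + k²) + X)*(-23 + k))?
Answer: -160 + √156967330/390 ≈ -127.88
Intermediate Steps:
h(X, k) = -1/((-23 + k)*(X + √(X² + k²))) (h(X, k) = -1/((X + √(X² + k²))*(-23 + k)) = -1/((-23 + k)*(X + √(X² + k²))))
-8*(1 + 19) + √(h(-40, -42) + 1032) = -8*(1 + 19) + √(-1/(-23*(-40) - 23*√((-40)² + (-42)²) - 40*(-42) - 42*√((-40)² + (-42)²)) + 1032) = -8*20 + √(-1/(920 - 23*√(1600 + 1764) + 1680 - 42*√(1600 + 1764)) + 1032) = -160 + √(-1/(920 - 23*√3364 + 1680 - 42*√3364) + 1032) = -160 + √(-1/(920 - 23*58 + 1680 - 42*58) + 1032) = -160 + √(-1/(920 - 1334 + 1680 - 2436) + 1032) = -160 + √(-1/(-1170) + 1032) = -160 + √(-1*(-1/1170) + 1032) = -160 + √(1/1170 + 1032) = -160 + √(1207441/1170) = -160 + √156967330/390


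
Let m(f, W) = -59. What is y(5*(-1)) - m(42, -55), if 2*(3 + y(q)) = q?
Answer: 107/2 ≈ 53.500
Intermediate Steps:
y(q) = -3 + q/2
y(5*(-1)) - m(42, -55) = (-3 + (5*(-1))/2) - 1*(-59) = (-3 + (½)*(-5)) + 59 = (-3 - 5/2) + 59 = -11/2 + 59 = 107/2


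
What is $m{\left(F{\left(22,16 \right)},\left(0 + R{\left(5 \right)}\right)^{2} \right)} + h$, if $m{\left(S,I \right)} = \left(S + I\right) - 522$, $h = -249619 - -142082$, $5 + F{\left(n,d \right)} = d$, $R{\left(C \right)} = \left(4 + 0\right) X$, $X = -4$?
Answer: $-107792$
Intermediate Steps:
$R{\left(C \right)} = -16$ ($R{\left(C \right)} = \left(4 + 0\right) \left(-4\right) = 4 \left(-4\right) = -16$)
$F{\left(n,d \right)} = -5 + d$
$h = -107537$ ($h = -249619 + 142082 = -107537$)
$m{\left(S,I \right)} = -522 + I + S$ ($m{\left(S,I \right)} = \left(I + S\right) - 522 = -522 + I + S$)
$m{\left(F{\left(22,16 \right)},\left(0 + R{\left(5 \right)}\right)^{2} \right)} + h = \left(-522 + \left(0 - 16\right)^{2} + \left(-5 + 16\right)\right) - 107537 = \left(-522 + \left(-16\right)^{2} + 11\right) - 107537 = \left(-522 + 256 + 11\right) - 107537 = -255 - 107537 = -107792$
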